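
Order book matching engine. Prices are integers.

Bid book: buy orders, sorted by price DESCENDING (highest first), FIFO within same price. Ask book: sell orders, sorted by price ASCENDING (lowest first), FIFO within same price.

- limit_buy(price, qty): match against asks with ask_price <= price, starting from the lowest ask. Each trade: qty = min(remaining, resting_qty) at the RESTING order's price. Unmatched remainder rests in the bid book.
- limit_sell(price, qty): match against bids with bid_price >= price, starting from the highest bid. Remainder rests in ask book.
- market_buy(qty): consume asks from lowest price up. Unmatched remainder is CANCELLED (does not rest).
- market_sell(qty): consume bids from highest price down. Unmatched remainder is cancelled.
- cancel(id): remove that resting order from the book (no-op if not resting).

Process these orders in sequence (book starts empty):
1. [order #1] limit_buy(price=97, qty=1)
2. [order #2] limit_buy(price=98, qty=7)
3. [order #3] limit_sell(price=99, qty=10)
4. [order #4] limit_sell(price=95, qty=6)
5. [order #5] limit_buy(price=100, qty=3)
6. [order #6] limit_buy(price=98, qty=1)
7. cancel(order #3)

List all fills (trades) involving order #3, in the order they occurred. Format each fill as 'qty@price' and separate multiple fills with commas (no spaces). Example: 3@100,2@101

Answer: 3@99

Derivation:
After op 1 [order #1] limit_buy(price=97, qty=1): fills=none; bids=[#1:1@97] asks=[-]
After op 2 [order #2] limit_buy(price=98, qty=7): fills=none; bids=[#2:7@98 #1:1@97] asks=[-]
After op 3 [order #3] limit_sell(price=99, qty=10): fills=none; bids=[#2:7@98 #1:1@97] asks=[#3:10@99]
After op 4 [order #4] limit_sell(price=95, qty=6): fills=#2x#4:6@98; bids=[#2:1@98 #1:1@97] asks=[#3:10@99]
After op 5 [order #5] limit_buy(price=100, qty=3): fills=#5x#3:3@99; bids=[#2:1@98 #1:1@97] asks=[#3:7@99]
After op 6 [order #6] limit_buy(price=98, qty=1): fills=none; bids=[#2:1@98 #6:1@98 #1:1@97] asks=[#3:7@99]
After op 7 cancel(order #3): fills=none; bids=[#2:1@98 #6:1@98 #1:1@97] asks=[-]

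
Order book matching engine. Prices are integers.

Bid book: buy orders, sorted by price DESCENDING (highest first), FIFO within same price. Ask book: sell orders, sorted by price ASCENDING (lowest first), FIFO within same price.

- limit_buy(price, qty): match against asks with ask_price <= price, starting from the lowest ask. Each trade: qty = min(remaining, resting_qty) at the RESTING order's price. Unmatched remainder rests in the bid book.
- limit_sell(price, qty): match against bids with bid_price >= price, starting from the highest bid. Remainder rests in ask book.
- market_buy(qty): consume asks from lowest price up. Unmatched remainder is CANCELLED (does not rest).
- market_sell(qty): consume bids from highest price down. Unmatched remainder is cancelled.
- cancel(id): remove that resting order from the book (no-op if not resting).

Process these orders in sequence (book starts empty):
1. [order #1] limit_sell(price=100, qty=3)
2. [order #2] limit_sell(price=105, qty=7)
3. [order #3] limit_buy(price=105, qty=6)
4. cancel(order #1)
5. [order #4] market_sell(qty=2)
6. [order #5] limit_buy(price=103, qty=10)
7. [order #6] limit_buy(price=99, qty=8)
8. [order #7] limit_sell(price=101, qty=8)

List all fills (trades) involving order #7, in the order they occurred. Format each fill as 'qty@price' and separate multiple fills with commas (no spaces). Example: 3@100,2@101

Answer: 8@103

Derivation:
After op 1 [order #1] limit_sell(price=100, qty=3): fills=none; bids=[-] asks=[#1:3@100]
After op 2 [order #2] limit_sell(price=105, qty=7): fills=none; bids=[-] asks=[#1:3@100 #2:7@105]
After op 3 [order #3] limit_buy(price=105, qty=6): fills=#3x#1:3@100 #3x#2:3@105; bids=[-] asks=[#2:4@105]
After op 4 cancel(order #1): fills=none; bids=[-] asks=[#2:4@105]
After op 5 [order #4] market_sell(qty=2): fills=none; bids=[-] asks=[#2:4@105]
After op 6 [order #5] limit_buy(price=103, qty=10): fills=none; bids=[#5:10@103] asks=[#2:4@105]
After op 7 [order #6] limit_buy(price=99, qty=8): fills=none; bids=[#5:10@103 #6:8@99] asks=[#2:4@105]
After op 8 [order #7] limit_sell(price=101, qty=8): fills=#5x#7:8@103; bids=[#5:2@103 #6:8@99] asks=[#2:4@105]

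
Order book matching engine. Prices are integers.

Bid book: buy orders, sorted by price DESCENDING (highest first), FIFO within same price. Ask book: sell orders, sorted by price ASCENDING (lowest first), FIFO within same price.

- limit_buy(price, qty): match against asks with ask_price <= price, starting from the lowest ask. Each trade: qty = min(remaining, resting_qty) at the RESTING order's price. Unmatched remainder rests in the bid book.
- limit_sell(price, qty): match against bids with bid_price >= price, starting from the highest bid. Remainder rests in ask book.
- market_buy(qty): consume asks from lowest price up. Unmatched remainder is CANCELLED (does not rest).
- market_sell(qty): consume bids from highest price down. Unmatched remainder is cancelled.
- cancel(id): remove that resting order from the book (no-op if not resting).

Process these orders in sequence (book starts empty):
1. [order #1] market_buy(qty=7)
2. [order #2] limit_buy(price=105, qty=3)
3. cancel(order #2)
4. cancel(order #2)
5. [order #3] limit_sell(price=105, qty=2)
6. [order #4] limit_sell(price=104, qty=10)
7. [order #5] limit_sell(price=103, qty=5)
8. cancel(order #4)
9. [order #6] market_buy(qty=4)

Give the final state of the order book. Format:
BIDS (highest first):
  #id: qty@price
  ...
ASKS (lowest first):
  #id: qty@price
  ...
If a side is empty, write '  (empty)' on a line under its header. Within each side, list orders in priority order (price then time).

After op 1 [order #1] market_buy(qty=7): fills=none; bids=[-] asks=[-]
After op 2 [order #2] limit_buy(price=105, qty=3): fills=none; bids=[#2:3@105] asks=[-]
After op 3 cancel(order #2): fills=none; bids=[-] asks=[-]
After op 4 cancel(order #2): fills=none; bids=[-] asks=[-]
After op 5 [order #3] limit_sell(price=105, qty=2): fills=none; bids=[-] asks=[#3:2@105]
After op 6 [order #4] limit_sell(price=104, qty=10): fills=none; bids=[-] asks=[#4:10@104 #3:2@105]
After op 7 [order #5] limit_sell(price=103, qty=5): fills=none; bids=[-] asks=[#5:5@103 #4:10@104 #3:2@105]
After op 8 cancel(order #4): fills=none; bids=[-] asks=[#5:5@103 #3:2@105]
After op 9 [order #6] market_buy(qty=4): fills=#6x#5:4@103; bids=[-] asks=[#5:1@103 #3:2@105]

Answer: BIDS (highest first):
  (empty)
ASKS (lowest first):
  #5: 1@103
  #3: 2@105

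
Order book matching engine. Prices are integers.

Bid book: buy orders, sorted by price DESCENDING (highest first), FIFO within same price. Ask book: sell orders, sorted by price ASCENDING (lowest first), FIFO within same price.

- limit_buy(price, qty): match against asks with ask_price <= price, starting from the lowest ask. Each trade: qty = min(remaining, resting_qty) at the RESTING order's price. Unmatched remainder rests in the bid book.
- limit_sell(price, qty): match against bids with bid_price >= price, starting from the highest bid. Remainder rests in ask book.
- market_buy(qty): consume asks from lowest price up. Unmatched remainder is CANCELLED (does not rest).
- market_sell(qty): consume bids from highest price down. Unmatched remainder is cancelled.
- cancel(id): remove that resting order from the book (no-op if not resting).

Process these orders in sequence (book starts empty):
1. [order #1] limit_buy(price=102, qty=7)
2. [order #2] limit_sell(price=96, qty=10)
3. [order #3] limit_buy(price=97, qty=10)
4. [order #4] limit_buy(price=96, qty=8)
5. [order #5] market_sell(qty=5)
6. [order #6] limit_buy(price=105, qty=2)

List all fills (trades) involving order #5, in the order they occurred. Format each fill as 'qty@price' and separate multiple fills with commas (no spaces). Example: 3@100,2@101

Answer: 5@97

Derivation:
After op 1 [order #1] limit_buy(price=102, qty=7): fills=none; bids=[#1:7@102] asks=[-]
After op 2 [order #2] limit_sell(price=96, qty=10): fills=#1x#2:7@102; bids=[-] asks=[#2:3@96]
After op 3 [order #3] limit_buy(price=97, qty=10): fills=#3x#2:3@96; bids=[#3:7@97] asks=[-]
After op 4 [order #4] limit_buy(price=96, qty=8): fills=none; bids=[#3:7@97 #4:8@96] asks=[-]
After op 5 [order #5] market_sell(qty=5): fills=#3x#5:5@97; bids=[#3:2@97 #4:8@96] asks=[-]
After op 6 [order #6] limit_buy(price=105, qty=2): fills=none; bids=[#6:2@105 #3:2@97 #4:8@96] asks=[-]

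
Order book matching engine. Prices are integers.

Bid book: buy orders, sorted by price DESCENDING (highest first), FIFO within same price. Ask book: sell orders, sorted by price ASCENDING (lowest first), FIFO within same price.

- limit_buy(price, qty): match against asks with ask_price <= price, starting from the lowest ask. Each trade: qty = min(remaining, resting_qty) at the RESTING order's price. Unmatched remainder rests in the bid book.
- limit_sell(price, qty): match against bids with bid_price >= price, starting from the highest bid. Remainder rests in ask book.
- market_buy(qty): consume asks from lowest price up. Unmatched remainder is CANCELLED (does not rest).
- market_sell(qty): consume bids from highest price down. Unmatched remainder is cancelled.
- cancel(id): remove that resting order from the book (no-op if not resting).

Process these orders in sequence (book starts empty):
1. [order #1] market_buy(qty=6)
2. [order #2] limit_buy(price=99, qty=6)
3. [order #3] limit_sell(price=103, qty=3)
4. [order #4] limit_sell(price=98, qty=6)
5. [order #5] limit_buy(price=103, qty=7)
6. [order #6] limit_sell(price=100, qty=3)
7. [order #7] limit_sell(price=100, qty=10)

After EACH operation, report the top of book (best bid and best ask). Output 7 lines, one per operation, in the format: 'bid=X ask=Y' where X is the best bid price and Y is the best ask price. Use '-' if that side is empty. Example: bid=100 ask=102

Answer: bid=- ask=-
bid=99 ask=-
bid=99 ask=103
bid=- ask=103
bid=103 ask=-
bid=103 ask=-
bid=- ask=100

Derivation:
After op 1 [order #1] market_buy(qty=6): fills=none; bids=[-] asks=[-]
After op 2 [order #2] limit_buy(price=99, qty=6): fills=none; bids=[#2:6@99] asks=[-]
After op 3 [order #3] limit_sell(price=103, qty=3): fills=none; bids=[#2:6@99] asks=[#3:3@103]
After op 4 [order #4] limit_sell(price=98, qty=6): fills=#2x#4:6@99; bids=[-] asks=[#3:3@103]
After op 5 [order #5] limit_buy(price=103, qty=7): fills=#5x#3:3@103; bids=[#5:4@103] asks=[-]
After op 6 [order #6] limit_sell(price=100, qty=3): fills=#5x#6:3@103; bids=[#5:1@103] asks=[-]
After op 7 [order #7] limit_sell(price=100, qty=10): fills=#5x#7:1@103; bids=[-] asks=[#7:9@100]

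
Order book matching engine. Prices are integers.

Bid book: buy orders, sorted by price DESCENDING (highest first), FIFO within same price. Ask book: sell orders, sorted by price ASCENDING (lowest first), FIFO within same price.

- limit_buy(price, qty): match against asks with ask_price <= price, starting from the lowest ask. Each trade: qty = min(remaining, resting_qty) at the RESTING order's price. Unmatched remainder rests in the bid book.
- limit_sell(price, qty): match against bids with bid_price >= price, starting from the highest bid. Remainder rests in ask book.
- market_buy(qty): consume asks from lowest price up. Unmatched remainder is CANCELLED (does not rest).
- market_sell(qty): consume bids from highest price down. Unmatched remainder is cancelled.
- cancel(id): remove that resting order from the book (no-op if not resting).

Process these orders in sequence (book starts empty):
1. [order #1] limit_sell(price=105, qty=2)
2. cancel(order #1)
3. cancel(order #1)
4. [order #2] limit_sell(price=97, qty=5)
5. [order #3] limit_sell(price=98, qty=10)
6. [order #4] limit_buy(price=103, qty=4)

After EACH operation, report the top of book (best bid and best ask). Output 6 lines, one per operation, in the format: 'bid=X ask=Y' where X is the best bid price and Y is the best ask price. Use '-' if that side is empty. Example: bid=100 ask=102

After op 1 [order #1] limit_sell(price=105, qty=2): fills=none; bids=[-] asks=[#1:2@105]
After op 2 cancel(order #1): fills=none; bids=[-] asks=[-]
After op 3 cancel(order #1): fills=none; bids=[-] asks=[-]
After op 4 [order #2] limit_sell(price=97, qty=5): fills=none; bids=[-] asks=[#2:5@97]
After op 5 [order #3] limit_sell(price=98, qty=10): fills=none; bids=[-] asks=[#2:5@97 #3:10@98]
After op 6 [order #4] limit_buy(price=103, qty=4): fills=#4x#2:4@97; bids=[-] asks=[#2:1@97 #3:10@98]

Answer: bid=- ask=105
bid=- ask=-
bid=- ask=-
bid=- ask=97
bid=- ask=97
bid=- ask=97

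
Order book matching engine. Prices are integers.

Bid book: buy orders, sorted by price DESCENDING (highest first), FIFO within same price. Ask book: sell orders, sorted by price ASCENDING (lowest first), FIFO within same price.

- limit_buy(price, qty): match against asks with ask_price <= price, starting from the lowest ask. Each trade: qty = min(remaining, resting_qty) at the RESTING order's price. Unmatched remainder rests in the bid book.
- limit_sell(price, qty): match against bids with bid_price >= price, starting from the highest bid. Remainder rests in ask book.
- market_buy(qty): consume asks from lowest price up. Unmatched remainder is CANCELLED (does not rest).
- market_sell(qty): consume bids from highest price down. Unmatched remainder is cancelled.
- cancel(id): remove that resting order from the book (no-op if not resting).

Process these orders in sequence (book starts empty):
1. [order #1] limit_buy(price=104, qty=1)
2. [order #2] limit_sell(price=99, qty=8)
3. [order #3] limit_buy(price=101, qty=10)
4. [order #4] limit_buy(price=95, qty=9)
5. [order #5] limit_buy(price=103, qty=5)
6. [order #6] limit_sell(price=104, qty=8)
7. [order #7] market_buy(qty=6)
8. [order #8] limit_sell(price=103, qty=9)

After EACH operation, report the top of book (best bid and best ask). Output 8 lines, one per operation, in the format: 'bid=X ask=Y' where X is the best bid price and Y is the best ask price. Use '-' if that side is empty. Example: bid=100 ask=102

After op 1 [order #1] limit_buy(price=104, qty=1): fills=none; bids=[#1:1@104] asks=[-]
After op 2 [order #2] limit_sell(price=99, qty=8): fills=#1x#2:1@104; bids=[-] asks=[#2:7@99]
After op 3 [order #3] limit_buy(price=101, qty=10): fills=#3x#2:7@99; bids=[#3:3@101] asks=[-]
After op 4 [order #4] limit_buy(price=95, qty=9): fills=none; bids=[#3:3@101 #4:9@95] asks=[-]
After op 5 [order #5] limit_buy(price=103, qty=5): fills=none; bids=[#5:5@103 #3:3@101 #4:9@95] asks=[-]
After op 6 [order #6] limit_sell(price=104, qty=8): fills=none; bids=[#5:5@103 #3:3@101 #4:9@95] asks=[#6:8@104]
After op 7 [order #7] market_buy(qty=6): fills=#7x#6:6@104; bids=[#5:5@103 #3:3@101 #4:9@95] asks=[#6:2@104]
After op 8 [order #8] limit_sell(price=103, qty=9): fills=#5x#8:5@103; bids=[#3:3@101 #4:9@95] asks=[#8:4@103 #6:2@104]

Answer: bid=104 ask=-
bid=- ask=99
bid=101 ask=-
bid=101 ask=-
bid=103 ask=-
bid=103 ask=104
bid=103 ask=104
bid=101 ask=103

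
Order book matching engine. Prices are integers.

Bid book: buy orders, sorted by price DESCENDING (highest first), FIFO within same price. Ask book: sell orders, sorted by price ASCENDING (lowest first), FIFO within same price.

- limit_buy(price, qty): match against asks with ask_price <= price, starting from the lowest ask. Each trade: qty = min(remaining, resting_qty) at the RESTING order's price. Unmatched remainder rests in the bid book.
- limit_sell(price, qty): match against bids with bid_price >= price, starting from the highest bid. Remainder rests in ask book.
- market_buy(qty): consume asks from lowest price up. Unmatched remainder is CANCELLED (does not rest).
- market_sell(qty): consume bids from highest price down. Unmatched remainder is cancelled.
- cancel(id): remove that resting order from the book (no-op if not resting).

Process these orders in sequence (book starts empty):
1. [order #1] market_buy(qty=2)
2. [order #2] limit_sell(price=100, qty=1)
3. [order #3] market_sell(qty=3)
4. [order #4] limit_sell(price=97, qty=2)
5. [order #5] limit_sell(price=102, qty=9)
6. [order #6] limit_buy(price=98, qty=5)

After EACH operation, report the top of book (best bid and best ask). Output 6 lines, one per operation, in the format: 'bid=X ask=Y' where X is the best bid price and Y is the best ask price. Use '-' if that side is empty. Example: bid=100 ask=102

Answer: bid=- ask=-
bid=- ask=100
bid=- ask=100
bid=- ask=97
bid=- ask=97
bid=98 ask=100

Derivation:
After op 1 [order #1] market_buy(qty=2): fills=none; bids=[-] asks=[-]
After op 2 [order #2] limit_sell(price=100, qty=1): fills=none; bids=[-] asks=[#2:1@100]
After op 3 [order #3] market_sell(qty=3): fills=none; bids=[-] asks=[#2:1@100]
After op 4 [order #4] limit_sell(price=97, qty=2): fills=none; bids=[-] asks=[#4:2@97 #2:1@100]
After op 5 [order #5] limit_sell(price=102, qty=9): fills=none; bids=[-] asks=[#4:2@97 #2:1@100 #5:9@102]
After op 6 [order #6] limit_buy(price=98, qty=5): fills=#6x#4:2@97; bids=[#6:3@98] asks=[#2:1@100 #5:9@102]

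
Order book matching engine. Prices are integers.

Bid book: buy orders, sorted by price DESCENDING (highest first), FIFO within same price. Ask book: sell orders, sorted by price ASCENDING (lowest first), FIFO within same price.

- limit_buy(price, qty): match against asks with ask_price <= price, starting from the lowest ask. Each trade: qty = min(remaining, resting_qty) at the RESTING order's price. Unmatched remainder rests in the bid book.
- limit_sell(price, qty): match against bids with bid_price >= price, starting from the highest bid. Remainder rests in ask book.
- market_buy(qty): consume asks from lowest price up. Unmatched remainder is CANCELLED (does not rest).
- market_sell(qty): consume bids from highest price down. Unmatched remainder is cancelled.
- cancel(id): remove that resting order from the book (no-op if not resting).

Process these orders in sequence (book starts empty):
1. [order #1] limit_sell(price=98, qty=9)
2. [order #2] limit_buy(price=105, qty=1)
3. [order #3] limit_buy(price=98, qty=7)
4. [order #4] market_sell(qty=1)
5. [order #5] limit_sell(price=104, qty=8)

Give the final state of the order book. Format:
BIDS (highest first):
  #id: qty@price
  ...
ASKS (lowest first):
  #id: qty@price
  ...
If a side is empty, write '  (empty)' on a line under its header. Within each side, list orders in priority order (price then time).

After op 1 [order #1] limit_sell(price=98, qty=9): fills=none; bids=[-] asks=[#1:9@98]
After op 2 [order #2] limit_buy(price=105, qty=1): fills=#2x#1:1@98; bids=[-] asks=[#1:8@98]
After op 3 [order #3] limit_buy(price=98, qty=7): fills=#3x#1:7@98; bids=[-] asks=[#1:1@98]
After op 4 [order #4] market_sell(qty=1): fills=none; bids=[-] asks=[#1:1@98]
After op 5 [order #5] limit_sell(price=104, qty=8): fills=none; bids=[-] asks=[#1:1@98 #5:8@104]

Answer: BIDS (highest first):
  (empty)
ASKS (lowest first):
  #1: 1@98
  #5: 8@104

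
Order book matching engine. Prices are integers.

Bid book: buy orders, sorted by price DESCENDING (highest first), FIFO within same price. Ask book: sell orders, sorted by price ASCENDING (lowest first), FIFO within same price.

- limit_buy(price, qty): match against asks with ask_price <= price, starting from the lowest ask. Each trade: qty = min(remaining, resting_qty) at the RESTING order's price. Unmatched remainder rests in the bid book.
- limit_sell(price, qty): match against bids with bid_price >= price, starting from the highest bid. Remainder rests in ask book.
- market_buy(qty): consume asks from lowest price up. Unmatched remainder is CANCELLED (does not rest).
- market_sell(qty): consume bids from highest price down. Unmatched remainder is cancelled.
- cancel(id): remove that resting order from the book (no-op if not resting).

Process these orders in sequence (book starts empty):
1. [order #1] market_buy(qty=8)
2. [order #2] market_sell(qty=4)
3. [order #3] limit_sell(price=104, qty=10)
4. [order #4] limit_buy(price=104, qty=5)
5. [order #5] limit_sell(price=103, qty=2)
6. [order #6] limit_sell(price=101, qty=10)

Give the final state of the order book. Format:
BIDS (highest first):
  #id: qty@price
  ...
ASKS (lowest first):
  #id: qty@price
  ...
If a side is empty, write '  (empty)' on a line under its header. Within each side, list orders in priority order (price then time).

Answer: BIDS (highest first):
  (empty)
ASKS (lowest first):
  #6: 10@101
  #5: 2@103
  #3: 5@104

Derivation:
After op 1 [order #1] market_buy(qty=8): fills=none; bids=[-] asks=[-]
After op 2 [order #2] market_sell(qty=4): fills=none; bids=[-] asks=[-]
After op 3 [order #3] limit_sell(price=104, qty=10): fills=none; bids=[-] asks=[#3:10@104]
After op 4 [order #4] limit_buy(price=104, qty=5): fills=#4x#3:5@104; bids=[-] asks=[#3:5@104]
After op 5 [order #5] limit_sell(price=103, qty=2): fills=none; bids=[-] asks=[#5:2@103 #3:5@104]
After op 6 [order #6] limit_sell(price=101, qty=10): fills=none; bids=[-] asks=[#6:10@101 #5:2@103 #3:5@104]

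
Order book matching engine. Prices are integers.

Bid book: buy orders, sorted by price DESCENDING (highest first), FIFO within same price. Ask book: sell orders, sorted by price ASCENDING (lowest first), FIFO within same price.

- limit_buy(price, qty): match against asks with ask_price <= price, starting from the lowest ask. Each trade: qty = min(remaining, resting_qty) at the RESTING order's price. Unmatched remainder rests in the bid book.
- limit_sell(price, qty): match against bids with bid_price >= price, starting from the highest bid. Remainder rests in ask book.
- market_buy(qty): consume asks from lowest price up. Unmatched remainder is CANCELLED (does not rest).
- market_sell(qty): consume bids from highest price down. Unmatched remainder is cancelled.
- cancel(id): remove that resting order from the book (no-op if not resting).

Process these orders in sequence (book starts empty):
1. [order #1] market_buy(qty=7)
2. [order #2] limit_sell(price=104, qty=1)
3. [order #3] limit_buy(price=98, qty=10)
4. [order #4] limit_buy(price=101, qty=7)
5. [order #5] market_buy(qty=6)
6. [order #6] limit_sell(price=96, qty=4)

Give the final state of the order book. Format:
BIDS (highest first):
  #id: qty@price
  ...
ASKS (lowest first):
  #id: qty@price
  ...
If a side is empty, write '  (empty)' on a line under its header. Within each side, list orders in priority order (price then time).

After op 1 [order #1] market_buy(qty=7): fills=none; bids=[-] asks=[-]
After op 2 [order #2] limit_sell(price=104, qty=1): fills=none; bids=[-] asks=[#2:1@104]
After op 3 [order #3] limit_buy(price=98, qty=10): fills=none; bids=[#3:10@98] asks=[#2:1@104]
After op 4 [order #4] limit_buy(price=101, qty=7): fills=none; bids=[#4:7@101 #3:10@98] asks=[#2:1@104]
After op 5 [order #5] market_buy(qty=6): fills=#5x#2:1@104; bids=[#4:7@101 #3:10@98] asks=[-]
After op 6 [order #6] limit_sell(price=96, qty=4): fills=#4x#6:4@101; bids=[#4:3@101 #3:10@98] asks=[-]

Answer: BIDS (highest first):
  #4: 3@101
  #3: 10@98
ASKS (lowest first):
  (empty)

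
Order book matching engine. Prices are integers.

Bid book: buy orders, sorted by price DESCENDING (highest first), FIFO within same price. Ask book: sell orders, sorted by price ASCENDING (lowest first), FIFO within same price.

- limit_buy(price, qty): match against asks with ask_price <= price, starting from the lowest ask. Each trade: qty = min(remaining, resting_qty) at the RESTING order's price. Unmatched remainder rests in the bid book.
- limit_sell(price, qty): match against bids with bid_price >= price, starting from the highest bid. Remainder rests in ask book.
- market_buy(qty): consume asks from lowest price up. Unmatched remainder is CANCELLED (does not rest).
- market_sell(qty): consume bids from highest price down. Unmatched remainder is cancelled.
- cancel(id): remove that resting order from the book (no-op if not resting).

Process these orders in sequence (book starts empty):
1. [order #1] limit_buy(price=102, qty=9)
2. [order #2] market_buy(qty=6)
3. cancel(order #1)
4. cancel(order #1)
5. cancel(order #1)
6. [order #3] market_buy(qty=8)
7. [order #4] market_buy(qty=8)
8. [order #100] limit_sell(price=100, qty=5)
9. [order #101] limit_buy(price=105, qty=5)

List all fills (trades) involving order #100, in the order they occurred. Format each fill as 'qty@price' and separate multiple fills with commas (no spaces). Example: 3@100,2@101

Answer: 5@100

Derivation:
After op 1 [order #1] limit_buy(price=102, qty=9): fills=none; bids=[#1:9@102] asks=[-]
After op 2 [order #2] market_buy(qty=6): fills=none; bids=[#1:9@102] asks=[-]
After op 3 cancel(order #1): fills=none; bids=[-] asks=[-]
After op 4 cancel(order #1): fills=none; bids=[-] asks=[-]
After op 5 cancel(order #1): fills=none; bids=[-] asks=[-]
After op 6 [order #3] market_buy(qty=8): fills=none; bids=[-] asks=[-]
After op 7 [order #4] market_buy(qty=8): fills=none; bids=[-] asks=[-]
After op 8 [order #100] limit_sell(price=100, qty=5): fills=none; bids=[-] asks=[#100:5@100]
After op 9 [order #101] limit_buy(price=105, qty=5): fills=#101x#100:5@100; bids=[-] asks=[-]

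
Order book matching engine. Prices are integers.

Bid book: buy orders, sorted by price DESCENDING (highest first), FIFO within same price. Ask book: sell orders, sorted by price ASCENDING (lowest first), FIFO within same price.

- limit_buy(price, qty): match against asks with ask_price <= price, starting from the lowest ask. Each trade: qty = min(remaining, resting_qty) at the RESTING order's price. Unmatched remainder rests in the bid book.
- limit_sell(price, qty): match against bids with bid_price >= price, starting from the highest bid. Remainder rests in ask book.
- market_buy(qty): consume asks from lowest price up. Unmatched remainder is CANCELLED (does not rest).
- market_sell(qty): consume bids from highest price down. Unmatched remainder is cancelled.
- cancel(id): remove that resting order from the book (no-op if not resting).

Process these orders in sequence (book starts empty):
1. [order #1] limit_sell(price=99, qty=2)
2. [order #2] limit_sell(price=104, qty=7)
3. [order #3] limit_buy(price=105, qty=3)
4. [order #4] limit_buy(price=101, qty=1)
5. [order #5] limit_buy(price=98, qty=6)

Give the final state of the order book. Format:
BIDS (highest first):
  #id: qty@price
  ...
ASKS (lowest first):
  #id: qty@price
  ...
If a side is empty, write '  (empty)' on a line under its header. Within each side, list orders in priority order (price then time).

After op 1 [order #1] limit_sell(price=99, qty=2): fills=none; bids=[-] asks=[#1:2@99]
After op 2 [order #2] limit_sell(price=104, qty=7): fills=none; bids=[-] asks=[#1:2@99 #2:7@104]
After op 3 [order #3] limit_buy(price=105, qty=3): fills=#3x#1:2@99 #3x#2:1@104; bids=[-] asks=[#2:6@104]
After op 4 [order #4] limit_buy(price=101, qty=1): fills=none; bids=[#4:1@101] asks=[#2:6@104]
After op 5 [order #5] limit_buy(price=98, qty=6): fills=none; bids=[#4:1@101 #5:6@98] asks=[#2:6@104]

Answer: BIDS (highest first):
  #4: 1@101
  #5: 6@98
ASKS (lowest first):
  #2: 6@104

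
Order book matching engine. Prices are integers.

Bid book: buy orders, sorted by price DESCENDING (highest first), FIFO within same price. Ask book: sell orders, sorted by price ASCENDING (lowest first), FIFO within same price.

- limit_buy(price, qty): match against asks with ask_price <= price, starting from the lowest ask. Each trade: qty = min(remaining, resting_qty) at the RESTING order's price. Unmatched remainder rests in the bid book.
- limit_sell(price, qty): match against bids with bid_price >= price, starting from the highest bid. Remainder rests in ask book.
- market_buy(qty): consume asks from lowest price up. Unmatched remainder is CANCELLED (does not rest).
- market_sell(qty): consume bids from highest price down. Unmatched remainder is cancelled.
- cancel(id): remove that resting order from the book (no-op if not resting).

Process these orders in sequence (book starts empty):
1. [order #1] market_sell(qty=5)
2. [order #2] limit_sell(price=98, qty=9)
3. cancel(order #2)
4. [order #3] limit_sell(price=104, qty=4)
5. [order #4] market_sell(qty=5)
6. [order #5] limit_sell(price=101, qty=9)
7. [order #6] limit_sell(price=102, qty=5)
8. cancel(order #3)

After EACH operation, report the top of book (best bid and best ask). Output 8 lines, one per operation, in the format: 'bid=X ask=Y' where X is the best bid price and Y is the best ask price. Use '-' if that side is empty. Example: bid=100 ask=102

Answer: bid=- ask=-
bid=- ask=98
bid=- ask=-
bid=- ask=104
bid=- ask=104
bid=- ask=101
bid=- ask=101
bid=- ask=101

Derivation:
After op 1 [order #1] market_sell(qty=5): fills=none; bids=[-] asks=[-]
After op 2 [order #2] limit_sell(price=98, qty=9): fills=none; bids=[-] asks=[#2:9@98]
After op 3 cancel(order #2): fills=none; bids=[-] asks=[-]
After op 4 [order #3] limit_sell(price=104, qty=4): fills=none; bids=[-] asks=[#3:4@104]
After op 5 [order #4] market_sell(qty=5): fills=none; bids=[-] asks=[#3:4@104]
After op 6 [order #5] limit_sell(price=101, qty=9): fills=none; bids=[-] asks=[#5:9@101 #3:4@104]
After op 7 [order #6] limit_sell(price=102, qty=5): fills=none; bids=[-] asks=[#5:9@101 #6:5@102 #3:4@104]
After op 8 cancel(order #3): fills=none; bids=[-] asks=[#5:9@101 #6:5@102]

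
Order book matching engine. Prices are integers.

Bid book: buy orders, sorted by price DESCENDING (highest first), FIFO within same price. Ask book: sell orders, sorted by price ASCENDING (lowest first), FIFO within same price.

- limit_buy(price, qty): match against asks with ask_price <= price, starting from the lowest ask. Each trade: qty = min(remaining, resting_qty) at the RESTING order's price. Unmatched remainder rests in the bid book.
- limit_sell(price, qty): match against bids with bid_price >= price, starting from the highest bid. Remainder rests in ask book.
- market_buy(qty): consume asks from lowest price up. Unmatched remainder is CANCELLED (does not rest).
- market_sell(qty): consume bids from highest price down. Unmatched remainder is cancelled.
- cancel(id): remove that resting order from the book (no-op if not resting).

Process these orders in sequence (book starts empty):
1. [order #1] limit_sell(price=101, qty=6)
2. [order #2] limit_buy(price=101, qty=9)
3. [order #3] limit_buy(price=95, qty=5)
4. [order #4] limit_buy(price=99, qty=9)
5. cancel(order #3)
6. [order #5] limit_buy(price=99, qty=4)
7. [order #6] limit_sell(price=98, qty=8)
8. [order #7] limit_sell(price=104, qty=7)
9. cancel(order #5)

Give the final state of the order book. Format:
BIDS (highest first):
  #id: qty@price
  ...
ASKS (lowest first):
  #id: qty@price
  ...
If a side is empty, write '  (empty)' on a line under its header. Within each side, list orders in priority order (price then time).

After op 1 [order #1] limit_sell(price=101, qty=6): fills=none; bids=[-] asks=[#1:6@101]
After op 2 [order #2] limit_buy(price=101, qty=9): fills=#2x#1:6@101; bids=[#2:3@101] asks=[-]
After op 3 [order #3] limit_buy(price=95, qty=5): fills=none; bids=[#2:3@101 #3:5@95] asks=[-]
After op 4 [order #4] limit_buy(price=99, qty=9): fills=none; bids=[#2:3@101 #4:9@99 #3:5@95] asks=[-]
After op 5 cancel(order #3): fills=none; bids=[#2:3@101 #4:9@99] asks=[-]
After op 6 [order #5] limit_buy(price=99, qty=4): fills=none; bids=[#2:3@101 #4:9@99 #5:4@99] asks=[-]
After op 7 [order #6] limit_sell(price=98, qty=8): fills=#2x#6:3@101 #4x#6:5@99; bids=[#4:4@99 #5:4@99] asks=[-]
After op 8 [order #7] limit_sell(price=104, qty=7): fills=none; bids=[#4:4@99 #5:4@99] asks=[#7:7@104]
After op 9 cancel(order #5): fills=none; bids=[#4:4@99] asks=[#7:7@104]

Answer: BIDS (highest first):
  #4: 4@99
ASKS (lowest first):
  #7: 7@104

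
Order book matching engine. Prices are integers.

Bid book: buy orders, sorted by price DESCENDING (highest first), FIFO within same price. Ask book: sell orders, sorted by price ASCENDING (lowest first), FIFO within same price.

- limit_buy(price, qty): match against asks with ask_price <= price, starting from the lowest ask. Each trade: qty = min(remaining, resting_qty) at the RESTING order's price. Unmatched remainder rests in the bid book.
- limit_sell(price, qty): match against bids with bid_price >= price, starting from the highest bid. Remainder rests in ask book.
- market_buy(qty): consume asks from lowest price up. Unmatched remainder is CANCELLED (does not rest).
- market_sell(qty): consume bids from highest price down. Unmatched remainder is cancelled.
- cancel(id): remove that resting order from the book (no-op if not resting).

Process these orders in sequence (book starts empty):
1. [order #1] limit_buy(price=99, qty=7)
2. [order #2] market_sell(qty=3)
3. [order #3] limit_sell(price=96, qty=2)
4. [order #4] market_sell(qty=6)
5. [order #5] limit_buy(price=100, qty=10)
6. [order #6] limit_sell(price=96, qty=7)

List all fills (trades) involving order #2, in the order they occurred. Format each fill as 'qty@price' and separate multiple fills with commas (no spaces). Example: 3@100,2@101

After op 1 [order #1] limit_buy(price=99, qty=7): fills=none; bids=[#1:7@99] asks=[-]
After op 2 [order #2] market_sell(qty=3): fills=#1x#2:3@99; bids=[#1:4@99] asks=[-]
After op 3 [order #3] limit_sell(price=96, qty=2): fills=#1x#3:2@99; bids=[#1:2@99] asks=[-]
After op 4 [order #4] market_sell(qty=6): fills=#1x#4:2@99; bids=[-] asks=[-]
After op 5 [order #5] limit_buy(price=100, qty=10): fills=none; bids=[#5:10@100] asks=[-]
After op 6 [order #6] limit_sell(price=96, qty=7): fills=#5x#6:7@100; bids=[#5:3@100] asks=[-]

Answer: 3@99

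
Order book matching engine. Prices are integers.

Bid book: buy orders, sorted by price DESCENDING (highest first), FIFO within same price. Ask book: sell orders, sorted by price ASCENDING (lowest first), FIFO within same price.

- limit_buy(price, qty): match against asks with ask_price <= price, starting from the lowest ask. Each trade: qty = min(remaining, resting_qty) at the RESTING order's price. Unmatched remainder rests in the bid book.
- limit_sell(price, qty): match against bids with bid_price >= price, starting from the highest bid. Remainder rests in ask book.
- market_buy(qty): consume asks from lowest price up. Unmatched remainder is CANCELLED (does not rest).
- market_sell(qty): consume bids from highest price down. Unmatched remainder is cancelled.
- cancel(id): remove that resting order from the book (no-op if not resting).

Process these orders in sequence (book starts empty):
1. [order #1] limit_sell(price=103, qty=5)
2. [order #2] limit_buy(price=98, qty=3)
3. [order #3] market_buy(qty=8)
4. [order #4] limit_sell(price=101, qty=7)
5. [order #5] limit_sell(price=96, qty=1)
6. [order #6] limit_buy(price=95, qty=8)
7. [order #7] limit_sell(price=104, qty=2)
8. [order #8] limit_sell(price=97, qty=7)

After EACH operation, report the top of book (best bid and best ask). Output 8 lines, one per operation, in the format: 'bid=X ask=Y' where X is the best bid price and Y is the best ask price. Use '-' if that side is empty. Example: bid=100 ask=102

Answer: bid=- ask=103
bid=98 ask=103
bid=98 ask=-
bid=98 ask=101
bid=98 ask=101
bid=98 ask=101
bid=98 ask=101
bid=95 ask=97

Derivation:
After op 1 [order #1] limit_sell(price=103, qty=5): fills=none; bids=[-] asks=[#1:5@103]
After op 2 [order #2] limit_buy(price=98, qty=3): fills=none; bids=[#2:3@98] asks=[#1:5@103]
After op 3 [order #3] market_buy(qty=8): fills=#3x#1:5@103; bids=[#2:3@98] asks=[-]
After op 4 [order #4] limit_sell(price=101, qty=7): fills=none; bids=[#2:3@98] asks=[#4:7@101]
After op 5 [order #5] limit_sell(price=96, qty=1): fills=#2x#5:1@98; bids=[#2:2@98] asks=[#4:7@101]
After op 6 [order #6] limit_buy(price=95, qty=8): fills=none; bids=[#2:2@98 #6:8@95] asks=[#4:7@101]
After op 7 [order #7] limit_sell(price=104, qty=2): fills=none; bids=[#2:2@98 #6:8@95] asks=[#4:7@101 #7:2@104]
After op 8 [order #8] limit_sell(price=97, qty=7): fills=#2x#8:2@98; bids=[#6:8@95] asks=[#8:5@97 #4:7@101 #7:2@104]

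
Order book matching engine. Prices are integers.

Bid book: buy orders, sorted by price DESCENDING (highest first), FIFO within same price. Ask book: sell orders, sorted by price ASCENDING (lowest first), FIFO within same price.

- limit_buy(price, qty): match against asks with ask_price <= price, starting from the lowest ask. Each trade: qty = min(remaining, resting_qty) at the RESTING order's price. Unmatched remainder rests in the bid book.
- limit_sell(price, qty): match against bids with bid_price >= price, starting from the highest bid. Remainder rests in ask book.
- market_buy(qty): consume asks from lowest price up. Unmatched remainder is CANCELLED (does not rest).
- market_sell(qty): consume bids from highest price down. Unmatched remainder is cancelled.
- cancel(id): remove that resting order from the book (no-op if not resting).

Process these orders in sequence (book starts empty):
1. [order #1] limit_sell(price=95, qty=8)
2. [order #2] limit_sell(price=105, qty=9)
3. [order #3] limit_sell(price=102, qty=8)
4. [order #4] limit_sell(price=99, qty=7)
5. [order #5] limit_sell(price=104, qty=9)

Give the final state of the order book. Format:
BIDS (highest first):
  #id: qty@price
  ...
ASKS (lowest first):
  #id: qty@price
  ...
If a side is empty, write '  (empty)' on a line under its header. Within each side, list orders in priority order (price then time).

After op 1 [order #1] limit_sell(price=95, qty=8): fills=none; bids=[-] asks=[#1:8@95]
After op 2 [order #2] limit_sell(price=105, qty=9): fills=none; bids=[-] asks=[#1:8@95 #2:9@105]
After op 3 [order #3] limit_sell(price=102, qty=8): fills=none; bids=[-] asks=[#1:8@95 #3:8@102 #2:9@105]
After op 4 [order #4] limit_sell(price=99, qty=7): fills=none; bids=[-] asks=[#1:8@95 #4:7@99 #3:8@102 #2:9@105]
After op 5 [order #5] limit_sell(price=104, qty=9): fills=none; bids=[-] asks=[#1:8@95 #4:7@99 #3:8@102 #5:9@104 #2:9@105]

Answer: BIDS (highest first):
  (empty)
ASKS (lowest first):
  #1: 8@95
  #4: 7@99
  #3: 8@102
  #5: 9@104
  #2: 9@105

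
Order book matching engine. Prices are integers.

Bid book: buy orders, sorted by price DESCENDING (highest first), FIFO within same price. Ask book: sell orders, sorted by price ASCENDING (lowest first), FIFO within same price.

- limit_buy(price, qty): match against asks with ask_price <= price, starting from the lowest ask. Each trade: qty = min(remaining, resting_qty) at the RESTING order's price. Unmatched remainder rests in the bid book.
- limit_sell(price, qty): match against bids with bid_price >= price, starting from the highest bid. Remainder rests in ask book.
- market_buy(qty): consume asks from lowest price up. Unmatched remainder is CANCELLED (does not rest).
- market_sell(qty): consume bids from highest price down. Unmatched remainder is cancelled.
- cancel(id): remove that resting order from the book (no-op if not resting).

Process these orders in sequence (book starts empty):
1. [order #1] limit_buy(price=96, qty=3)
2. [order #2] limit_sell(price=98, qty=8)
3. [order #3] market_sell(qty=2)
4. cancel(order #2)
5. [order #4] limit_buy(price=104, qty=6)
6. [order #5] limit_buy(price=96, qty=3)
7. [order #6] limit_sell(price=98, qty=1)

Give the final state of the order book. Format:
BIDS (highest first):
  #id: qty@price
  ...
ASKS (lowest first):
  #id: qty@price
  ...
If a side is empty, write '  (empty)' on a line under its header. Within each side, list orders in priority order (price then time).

After op 1 [order #1] limit_buy(price=96, qty=3): fills=none; bids=[#1:3@96] asks=[-]
After op 2 [order #2] limit_sell(price=98, qty=8): fills=none; bids=[#1:3@96] asks=[#2:8@98]
After op 3 [order #3] market_sell(qty=2): fills=#1x#3:2@96; bids=[#1:1@96] asks=[#2:8@98]
After op 4 cancel(order #2): fills=none; bids=[#1:1@96] asks=[-]
After op 5 [order #4] limit_buy(price=104, qty=6): fills=none; bids=[#4:6@104 #1:1@96] asks=[-]
After op 6 [order #5] limit_buy(price=96, qty=3): fills=none; bids=[#4:6@104 #1:1@96 #5:3@96] asks=[-]
After op 7 [order #6] limit_sell(price=98, qty=1): fills=#4x#6:1@104; bids=[#4:5@104 #1:1@96 #5:3@96] asks=[-]

Answer: BIDS (highest first):
  #4: 5@104
  #1: 1@96
  #5: 3@96
ASKS (lowest first):
  (empty)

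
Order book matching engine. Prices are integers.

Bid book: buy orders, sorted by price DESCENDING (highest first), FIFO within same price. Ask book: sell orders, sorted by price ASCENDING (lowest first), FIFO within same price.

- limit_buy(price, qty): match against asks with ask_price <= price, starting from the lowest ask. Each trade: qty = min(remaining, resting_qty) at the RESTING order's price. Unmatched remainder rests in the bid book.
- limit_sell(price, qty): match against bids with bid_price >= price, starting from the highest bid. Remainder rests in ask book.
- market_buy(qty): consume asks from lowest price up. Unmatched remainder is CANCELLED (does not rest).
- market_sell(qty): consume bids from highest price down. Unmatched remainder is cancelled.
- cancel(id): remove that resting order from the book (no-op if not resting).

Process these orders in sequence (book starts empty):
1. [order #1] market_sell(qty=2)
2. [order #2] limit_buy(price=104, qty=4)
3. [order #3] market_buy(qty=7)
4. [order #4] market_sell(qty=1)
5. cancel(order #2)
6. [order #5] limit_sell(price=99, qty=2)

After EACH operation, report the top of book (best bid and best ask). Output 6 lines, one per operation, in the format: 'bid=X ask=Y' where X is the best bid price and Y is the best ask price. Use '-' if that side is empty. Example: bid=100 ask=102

Answer: bid=- ask=-
bid=104 ask=-
bid=104 ask=-
bid=104 ask=-
bid=- ask=-
bid=- ask=99

Derivation:
After op 1 [order #1] market_sell(qty=2): fills=none; bids=[-] asks=[-]
After op 2 [order #2] limit_buy(price=104, qty=4): fills=none; bids=[#2:4@104] asks=[-]
After op 3 [order #3] market_buy(qty=7): fills=none; bids=[#2:4@104] asks=[-]
After op 4 [order #4] market_sell(qty=1): fills=#2x#4:1@104; bids=[#2:3@104] asks=[-]
After op 5 cancel(order #2): fills=none; bids=[-] asks=[-]
After op 6 [order #5] limit_sell(price=99, qty=2): fills=none; bids=[-] asks=[#5:2@99]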